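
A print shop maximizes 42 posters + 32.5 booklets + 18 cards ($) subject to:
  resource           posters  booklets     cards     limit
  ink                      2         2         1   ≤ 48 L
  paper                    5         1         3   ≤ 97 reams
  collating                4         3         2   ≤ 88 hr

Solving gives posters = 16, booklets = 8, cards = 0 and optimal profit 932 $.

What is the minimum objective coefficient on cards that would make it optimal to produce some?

At the optimum: ink uses 48 of 48 (binding); paper uses 88 of 97 (slack = 9); collating uses 88 of 88 (binding).
By complementary slackness, y = 0 for the non-binding constraint.
The binding rows give the dual system: 2·y_ink + 4·y_collating = 42 and 2·y_ink + 3·y_collating = 32.5.
Solving: y_ink = 2, y_collating = 9.5.
cards enters the basis when its profit ≥ yᵀa₃ = 2·1 + 9.5·2 = 21.

21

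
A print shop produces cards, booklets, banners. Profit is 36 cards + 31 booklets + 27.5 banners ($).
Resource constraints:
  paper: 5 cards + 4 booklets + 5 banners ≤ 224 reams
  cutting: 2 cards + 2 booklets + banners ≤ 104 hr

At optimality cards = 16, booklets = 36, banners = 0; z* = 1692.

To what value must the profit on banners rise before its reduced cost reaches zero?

30.5

Check each constraint at x*: paper 224/224 (tight); cutting 104/104 (tight).
The binding rows give the dual system: 5·y_paper + 2·y_cutting = 36 and 4·y_paper + 2·y_cutting = 31.
→ y_paper = 5 and y_cutting = 5.5.
banners enters the basis when its profit ≥ yᵀa₃ = 5·5 + 5.5·1 = 30.5.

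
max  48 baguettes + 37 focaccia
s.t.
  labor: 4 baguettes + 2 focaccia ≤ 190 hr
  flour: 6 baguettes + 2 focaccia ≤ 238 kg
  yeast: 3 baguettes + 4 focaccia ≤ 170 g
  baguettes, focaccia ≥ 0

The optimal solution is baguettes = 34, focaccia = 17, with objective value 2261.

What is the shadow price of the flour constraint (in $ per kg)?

Binding: flour and yeast. Non-binding: labor (20 unused).
By complementary slackness, y = 0 for the non-binding constraint.
The binding rows give the dual system: 6·y_flour + 3·y_yeast = 48 and 2·y_flour + 4·y_yeast = 37.
→ y_flour = 4.5 and y_yeast = 7.
Shadow price of flour = 4.5.

4.5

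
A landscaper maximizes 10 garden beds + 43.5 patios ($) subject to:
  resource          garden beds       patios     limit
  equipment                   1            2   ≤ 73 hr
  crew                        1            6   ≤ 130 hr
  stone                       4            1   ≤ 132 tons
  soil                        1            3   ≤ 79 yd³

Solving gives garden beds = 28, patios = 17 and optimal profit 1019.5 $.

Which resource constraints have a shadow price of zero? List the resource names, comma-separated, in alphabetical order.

equipment: 62/73 (slack 11)
crew: 130/130 (binding)
stone: 129/132 (slack 3)
soil: 79/79 (binding)
By complementary slackness, a constraint with positive slack has shadow price 0 → equipment, stone.

equipment, stone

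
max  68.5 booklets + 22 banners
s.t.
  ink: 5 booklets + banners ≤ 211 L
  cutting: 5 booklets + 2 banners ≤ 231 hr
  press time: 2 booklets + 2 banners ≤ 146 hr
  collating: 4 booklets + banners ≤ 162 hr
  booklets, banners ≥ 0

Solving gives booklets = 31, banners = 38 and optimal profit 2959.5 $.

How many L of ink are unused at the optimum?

18

ink used = 5·31 + 1·38 = 193; slack = 211 − 193 = 18.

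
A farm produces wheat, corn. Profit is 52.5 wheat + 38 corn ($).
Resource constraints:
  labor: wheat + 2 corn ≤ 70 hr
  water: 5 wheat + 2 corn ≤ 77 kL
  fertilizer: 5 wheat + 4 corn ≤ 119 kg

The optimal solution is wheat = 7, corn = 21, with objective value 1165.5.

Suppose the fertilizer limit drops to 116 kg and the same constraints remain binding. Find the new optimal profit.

At the optimum: labor uses 49 of 70 (slack = 21); water uses 77 of 77 (binding); fertilizer uses 119 of 119 (binding).
By complementary slackness, y = 0 for the non-binding constraint.
The binding rows give the dual system: 5·y_water + 5·y_fertilizer = 52.5 and 2·y_water + 4·y_fertilizer = 38.
→ y_water = 2 and y_fertilizer = 8.5.
Δz = y_fertilizer·Δb = 8.5 × (-3) = -25.5, so new z* = 1165.5 − 25.5 = 1140.

1140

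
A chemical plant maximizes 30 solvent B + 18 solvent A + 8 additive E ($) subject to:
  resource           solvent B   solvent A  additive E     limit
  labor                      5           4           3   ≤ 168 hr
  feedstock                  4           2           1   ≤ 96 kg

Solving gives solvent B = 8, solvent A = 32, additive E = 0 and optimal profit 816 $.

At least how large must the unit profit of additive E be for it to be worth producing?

Both labor and feedstock are binding at x*.
From A_Bᵀ y = c: 5·y_labor + 4·y_feedstock = 30; 4·y_labor + 2·y_feedstock = 18.
This yields shadow prices y_labor = 2, y_feedstock = 5.
additive E enters the basis when its profit ≥ yᵀa₃ = 2·3 + 5·1 = 11.

11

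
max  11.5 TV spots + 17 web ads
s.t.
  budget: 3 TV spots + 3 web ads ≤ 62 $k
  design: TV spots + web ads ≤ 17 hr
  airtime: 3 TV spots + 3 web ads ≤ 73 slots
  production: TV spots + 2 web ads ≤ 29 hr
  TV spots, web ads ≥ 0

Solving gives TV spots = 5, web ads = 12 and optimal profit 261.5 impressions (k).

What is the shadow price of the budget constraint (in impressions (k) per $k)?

Binding: design and production. Non-binding: budget (11 unused), airtime (22 unused).
Slack constraints have shadow price 0 (complementary slackness).
From A_Bᵀ y = c: 1·y_design + 1·y_production = 11.5; 1·y_design + 2·y_production = 17.
This yields shadow prices y_design = 6, y_production = 5.5.
Shadow price of budget = 0.

0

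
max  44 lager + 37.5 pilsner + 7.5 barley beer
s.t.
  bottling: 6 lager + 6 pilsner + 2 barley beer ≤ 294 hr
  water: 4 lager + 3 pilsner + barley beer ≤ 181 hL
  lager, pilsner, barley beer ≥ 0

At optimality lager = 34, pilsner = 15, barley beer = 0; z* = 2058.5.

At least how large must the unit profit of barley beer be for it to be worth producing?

Check each constraint at x*: bottling 294/294 (tight); water 181/181 (tight).
From A_Bᵀ y = c: 6·y_bottling + 4·y_water = 44; 6·y_bottling + 3·y_water = 37.5.
Solving: y_bottling = 3, y_water = 6.5.
barley beer enters the basis when its profit ≥ yᵀa₃ = 3·2 + 6.5·1 = 12.5.

12.5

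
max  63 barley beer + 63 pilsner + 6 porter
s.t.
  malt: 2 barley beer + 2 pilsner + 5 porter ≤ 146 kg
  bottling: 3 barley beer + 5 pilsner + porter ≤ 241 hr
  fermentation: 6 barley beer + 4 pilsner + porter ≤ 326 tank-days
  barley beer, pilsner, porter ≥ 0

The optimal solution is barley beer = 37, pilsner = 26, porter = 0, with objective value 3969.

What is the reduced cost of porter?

At the optimum: malt uses 126 of 146 (slack = 20); bottling uses 241 of 241 (binding); fermentation uses 326 of 326 (binding).
By complementary slackness, y = 0 for the non-binding constraint.
From A_Bᵀ y = c: 3·y_bottling + 6·y_fermentation = 63; 5·y_bottling + 4·y_fermentation = 63.
This yields shadow prices y_bottling = 7, y_fermentation = 7.
Reduced cost of porter: c₃ − yᵀa₃ = 6 − (7·1 + 7·1) = 6 − 14 = -8.

-8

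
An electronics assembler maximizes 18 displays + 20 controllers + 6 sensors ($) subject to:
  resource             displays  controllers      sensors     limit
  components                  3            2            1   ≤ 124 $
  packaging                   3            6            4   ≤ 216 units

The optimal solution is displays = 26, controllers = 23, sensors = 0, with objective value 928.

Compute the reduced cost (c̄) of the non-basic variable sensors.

-6

Both components and packaging are binding at x*.
From A_Bᵀ y = c: 3·y_components + 3·y_packaging = 18; 2·y_components + 6·y_packaging = 20.
This yields shadow prices y_components = 4, y_packaging = 2.
Reduced cost of sensors: c₃ − yᵀa₃ = 6 − (4·1 + 2·4) = 6 − 12 = -6.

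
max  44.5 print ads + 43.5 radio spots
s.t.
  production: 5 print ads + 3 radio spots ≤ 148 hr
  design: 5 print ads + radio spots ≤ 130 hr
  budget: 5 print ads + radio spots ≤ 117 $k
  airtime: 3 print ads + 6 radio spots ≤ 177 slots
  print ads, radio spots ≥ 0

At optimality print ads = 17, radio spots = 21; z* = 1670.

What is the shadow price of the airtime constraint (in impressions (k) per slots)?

Check each constraint at x*: production 148/148 (tight); design 106/130 (slack 24); budget 106/117 (slack 11); airtime 177/177 (tight).
Since design, budget are not tight, their duals are 0.
The binding rows give the dual system: 5·y_production + 3·y_airtime = 44.5 and 3·y_production + 6·y_airtime = 43.5.
This yields shadow prices y_production = 6.5, y_airtime = 4.
Shadow price of airtime = 4.

4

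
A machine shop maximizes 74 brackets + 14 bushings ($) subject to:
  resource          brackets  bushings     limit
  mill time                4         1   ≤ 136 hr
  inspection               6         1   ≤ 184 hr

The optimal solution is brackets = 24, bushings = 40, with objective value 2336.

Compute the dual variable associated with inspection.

9

Both mill time and inspection are binding at x*.
The binding rows give the dual system: 4·y_mill time + 6·y_inspection = 74 and 1·y_mill time + 1·y_inspection = 14.
→ y_mill time = 5 and y_inspection = 9.
Shadow price of inspection = 9.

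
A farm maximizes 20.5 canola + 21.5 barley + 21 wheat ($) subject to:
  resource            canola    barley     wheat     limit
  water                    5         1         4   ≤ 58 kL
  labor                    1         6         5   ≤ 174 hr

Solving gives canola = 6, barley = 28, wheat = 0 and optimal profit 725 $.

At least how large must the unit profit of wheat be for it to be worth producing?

29

Both water and labor are binding at x*.
From A_Bᵀ y = c: 5·y_water + 1·y_labor = 20.5; 1·y_water + 6·y_labor = 21.5.
Solving: y_water = 3.5, y_labor = 3.
wheat enters the basis when its profit ≥ yᵀa₃ = 3.5·4 + 3·5 = 29.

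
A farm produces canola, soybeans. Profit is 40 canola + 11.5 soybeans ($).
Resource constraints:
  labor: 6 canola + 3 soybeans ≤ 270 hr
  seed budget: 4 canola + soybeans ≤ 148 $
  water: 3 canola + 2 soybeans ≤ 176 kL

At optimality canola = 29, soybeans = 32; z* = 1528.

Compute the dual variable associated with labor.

Binding: labor and seed budget. Non-binding: water (25 unused).
By complementary slackness, y = 0 for the non-binding constraint.
From A_Bᵀ y = c: 6·y_labor + 4·y_seed budget = 40; 3·y_labor + 1·y_seed budget = 11.5.
Solving: y_labor = 1, y_seed budget = 8.5.
Shadow price of labor = 1.

1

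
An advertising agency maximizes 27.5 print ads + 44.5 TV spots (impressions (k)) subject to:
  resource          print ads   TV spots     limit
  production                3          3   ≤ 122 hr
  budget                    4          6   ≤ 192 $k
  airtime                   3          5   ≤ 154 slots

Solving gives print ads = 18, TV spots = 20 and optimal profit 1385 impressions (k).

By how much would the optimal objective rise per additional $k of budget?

At the optimum: production uses 114 of 122 (slack = 8); budget uses 192 of 192 (binding); airtime uses 154 of 154 (binding).
By complementary slackness, y = 0 for the non-binding constraint.
From A_Bᵀ y = c: 4·y_budget + 3·y_airtime = 27.5; 6·y_budget + 5·y_airtime = 44.5.
Solving: y_budget = 2, y_airtime = 6.5.
Shadow price of budget = 2.

2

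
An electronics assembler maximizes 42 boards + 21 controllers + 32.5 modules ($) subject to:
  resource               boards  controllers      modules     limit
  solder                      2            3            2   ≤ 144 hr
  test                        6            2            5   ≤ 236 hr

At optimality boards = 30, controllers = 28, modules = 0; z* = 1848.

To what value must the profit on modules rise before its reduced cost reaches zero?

Both solder and test are binding at x*.
The binding rows give the dual system: 2·y_solder + 6·y_test = 42 and 3·y_solder + 2·y_test = 21.
→ y_solder = 3 and y_test = 6.
modules enters the basis when its profit ≥ yᵀa₃ = 3·2 + 6·5 = 36.

36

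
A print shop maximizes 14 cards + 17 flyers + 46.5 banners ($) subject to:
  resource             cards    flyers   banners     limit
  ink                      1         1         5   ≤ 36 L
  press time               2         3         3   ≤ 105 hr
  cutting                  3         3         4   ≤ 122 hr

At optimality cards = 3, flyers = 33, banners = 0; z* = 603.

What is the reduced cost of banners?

-2.5

At the optimum: ink uses 36 of 36 (binding); press time uses 105 of 105 (binding); cutting uses 108 of 122 (slack = 14).
Slack constraints have shadow price 0 (complementary slackness).
From A_Bᵀ y = c: 1·y_ink + 2·y_press time = 14; 1·y_ink + 3·y_press time = 17.
Solving: y_ink = 8, y_press time = 3.
Reduced cost of banners: c₃ − yᵀa₃ = 46.5 − (8·5 + 3·3) = 46.5 − 49 = -2.5.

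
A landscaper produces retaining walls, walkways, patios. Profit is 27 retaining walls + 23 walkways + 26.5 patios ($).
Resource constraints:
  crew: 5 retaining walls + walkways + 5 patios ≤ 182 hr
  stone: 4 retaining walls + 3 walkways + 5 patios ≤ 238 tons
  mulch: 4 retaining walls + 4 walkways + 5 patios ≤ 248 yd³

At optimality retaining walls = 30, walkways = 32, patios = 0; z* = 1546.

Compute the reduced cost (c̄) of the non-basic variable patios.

-6

Check each constraint at x*: crew 182/182 (tight); stone 216/238 (slack 22); mulch 248/248 (tight).
By complementary slackness, y = 0 for the non-binding constraint.
From A_Bᵀ y = c: 5·y_crew + 4·y_mulch = 27; 1·y_crew + 4·y_mulch = 23.
Solving: y_crew = 1, y_mulch = 5.5.
Reduced cost of patios: c₃ − yᵀa₃ = 26.5 − (1·5 + 5.5·5) = 26.5 − 32.5 = -6.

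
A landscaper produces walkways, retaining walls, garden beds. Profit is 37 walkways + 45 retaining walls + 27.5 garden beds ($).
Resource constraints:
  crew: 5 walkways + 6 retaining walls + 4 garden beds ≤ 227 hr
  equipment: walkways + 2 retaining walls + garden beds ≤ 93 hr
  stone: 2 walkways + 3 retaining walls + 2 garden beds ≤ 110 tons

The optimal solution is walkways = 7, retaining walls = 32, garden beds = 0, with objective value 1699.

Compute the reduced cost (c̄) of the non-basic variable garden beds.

-2.5

Check each constraint at x*: crew 227/227 (tight); equipment 71/93 (slack 22); stone 110/110 (tight).
Since equipment is not tight, its dual is 0.
From A_Bᵀ y = c: 5·y_crew + 2·y_stone = 37; 6·y_crew + 3·y_stone = 45.
This yields shadow prices y_crew = 7, y_stone = 1.
Reduced cost of garden beds: c₃ − yᵀa₃ = 27.5 − (7·4 + 1·2) = 27.5 − 30 = -2.5.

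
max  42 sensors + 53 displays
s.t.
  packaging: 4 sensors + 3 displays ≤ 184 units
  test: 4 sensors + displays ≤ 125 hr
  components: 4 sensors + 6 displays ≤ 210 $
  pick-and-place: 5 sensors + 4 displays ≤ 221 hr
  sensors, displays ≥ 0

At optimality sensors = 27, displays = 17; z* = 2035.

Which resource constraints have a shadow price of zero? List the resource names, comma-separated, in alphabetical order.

packaging: 159/184 (slack 25)
test: 125/125 (binding)
components: 210/210 (binding)
pick-and-place: 203/221 (slack 18)
By complementary slackness, a constraint with positive slack has shadow price 0 → packaging, pick-and-place.

packaging, pick-and-place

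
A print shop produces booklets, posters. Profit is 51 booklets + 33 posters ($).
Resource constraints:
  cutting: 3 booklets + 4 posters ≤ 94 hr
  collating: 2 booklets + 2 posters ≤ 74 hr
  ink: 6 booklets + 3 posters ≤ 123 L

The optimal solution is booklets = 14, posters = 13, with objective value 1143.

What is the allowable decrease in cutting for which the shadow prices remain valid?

Binding constraints: cutting, ink. The basis is B = [[3,4],[6,3]] with det -15.
Per unit decrease in cutting, x* moves by d = (0.2, -0.4).
The basis stays optimal until posters reaches 0; allowable decrease = 32.5 hr.

32.5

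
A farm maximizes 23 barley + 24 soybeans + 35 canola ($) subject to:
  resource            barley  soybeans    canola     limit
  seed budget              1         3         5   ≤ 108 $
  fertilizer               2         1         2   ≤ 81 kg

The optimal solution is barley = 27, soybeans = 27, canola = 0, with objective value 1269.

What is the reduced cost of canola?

-8

At the optimum: seed budget uses 108 of 108 (binding); fertilizer uses 81 of 81 (binding).
The binding rows give the dual system: 1·y_seed budget + 2·y_fertilizer = 23 and 3·y_seed budget + 1·y_fertilizer = 24.
This yields shadow prices y_seed budget = 5, y_fertilizer = 9.
Reduced cost of canola: c₃ − yᵀa₃ = 35 − (5·5 + 9·2) = 35 − 43 = -8.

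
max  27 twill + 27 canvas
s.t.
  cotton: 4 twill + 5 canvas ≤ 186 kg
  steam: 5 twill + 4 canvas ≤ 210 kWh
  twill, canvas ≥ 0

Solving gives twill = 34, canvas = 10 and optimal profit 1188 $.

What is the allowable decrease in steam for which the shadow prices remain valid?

Binding constraints: cotton, steam. The basis is B = [[4,5],[5,4]] with det -9.
Per unit decrease in steam, x* moves by d = (-0.5556, 0.4444).
The basis stays optimal until twill reaches 0; allowable decrease = 61.2 kWh.

61.2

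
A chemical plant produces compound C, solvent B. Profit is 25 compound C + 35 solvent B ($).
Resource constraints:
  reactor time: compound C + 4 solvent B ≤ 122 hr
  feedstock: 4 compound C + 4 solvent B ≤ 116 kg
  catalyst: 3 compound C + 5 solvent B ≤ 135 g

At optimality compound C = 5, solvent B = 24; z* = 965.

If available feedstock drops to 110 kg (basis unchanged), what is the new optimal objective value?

950

At the optimum: reactor time uses 101 of 122 (slack = 21); feedstock uses 116 of 116 (binding); catalyst uses 135 of 135 (binding).
By complementary slackness, y = 0 for the non-binding constraint.
From A_Bᵀ y = c: 4·y_feedstock + 3·y_catalyst = 25; 4·y_feedstock + 5·y_catalyst = 35.
Solving: y_feedstock = 2.5, y_catalyst = 5.
Δz = y_feedstock·Δb = 2.5 × (-6) = -15, so new z* = 965 − 15 = 950.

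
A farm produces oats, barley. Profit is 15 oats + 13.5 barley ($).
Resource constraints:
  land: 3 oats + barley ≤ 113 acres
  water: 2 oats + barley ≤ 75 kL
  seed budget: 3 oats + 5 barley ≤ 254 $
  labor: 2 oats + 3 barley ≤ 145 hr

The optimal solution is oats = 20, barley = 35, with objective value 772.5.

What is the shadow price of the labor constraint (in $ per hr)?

Check each constraint at x*: land 95/113 (slack 18); water 75/75 (tight); seed budget 235/254 (slack 19); labor 145/145 (tight).
Since land, seed budget are not tight, their duals are 0.
The binding rows give the dual system: 2·y_water + 2·y_labor = 15 and 1·y_water + 3·y_labor = 13.5.
This yields shadow prices y_water = 4.5, y_labor = 3.
Shadow price of labor = 3.

3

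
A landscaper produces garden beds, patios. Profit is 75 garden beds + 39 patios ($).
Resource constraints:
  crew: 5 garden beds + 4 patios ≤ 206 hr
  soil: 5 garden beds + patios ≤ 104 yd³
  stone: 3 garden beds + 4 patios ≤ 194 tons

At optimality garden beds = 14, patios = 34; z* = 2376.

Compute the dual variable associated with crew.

8

Check each constraint at x*: crew 206/206 (tight); soil 104/104 (tight); stone 178/194 (slack 16).
Since stone is not tight, its dual is 0.
The binding rows give the dual system: 5·y_crew + 5·y_soil = 75 and 4·y_crew + 1·y_soil = 39.
This yields shadow prices y_crew = 8, y_soil = 7.
Shadow price of crew = 8.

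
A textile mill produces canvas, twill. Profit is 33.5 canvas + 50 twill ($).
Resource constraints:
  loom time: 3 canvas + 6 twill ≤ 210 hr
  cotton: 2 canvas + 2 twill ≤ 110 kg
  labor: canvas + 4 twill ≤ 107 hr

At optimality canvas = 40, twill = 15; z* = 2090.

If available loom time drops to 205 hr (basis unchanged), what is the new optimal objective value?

At the optimum: loom time uses 210 of 210 (binding); cotton uses 110 of 110 (binding); labor uses 100 of 107 (slack = 7).
Since labor is not tight, its dual is 0.
The binding rows give the dual system: 3·y_loom time + 2·y_cotton = 33.5 and 6·y_loom time + 2·y_cotton = 50.
→ y_loom time = 5.5 and y_cotton = 8.5.
Δz = y_loom time·Δb = 5.5 × (-5) = -27.5, so new z* = 2090 − 27.5 = 2062.5.

2062.5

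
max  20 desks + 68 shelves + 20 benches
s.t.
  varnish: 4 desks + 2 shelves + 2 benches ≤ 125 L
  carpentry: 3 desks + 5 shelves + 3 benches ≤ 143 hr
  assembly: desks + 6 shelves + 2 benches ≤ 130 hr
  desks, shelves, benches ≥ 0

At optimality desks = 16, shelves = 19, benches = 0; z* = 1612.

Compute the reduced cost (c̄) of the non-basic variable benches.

At the optimum: varnish uses 102 of 125 (slack = 23); carpentry uses 143 of 143 (binding); assembly uses 130 of 130 (binding).
Slack constraints have shadow price 0 (complementary slackness).
From A_Bᵀ y = c: 3·y_carpentry + 1·y_assembly = 20; 5·y_carpentry + 6·y_assembly = 68.
Solving: y_carpentry = 4, y_assembly = 8.
Reduced cost of benches: c₃ − yᵀa₃ = 20 − (4·3 + 8·2) = 20 − 28 = -8.

-8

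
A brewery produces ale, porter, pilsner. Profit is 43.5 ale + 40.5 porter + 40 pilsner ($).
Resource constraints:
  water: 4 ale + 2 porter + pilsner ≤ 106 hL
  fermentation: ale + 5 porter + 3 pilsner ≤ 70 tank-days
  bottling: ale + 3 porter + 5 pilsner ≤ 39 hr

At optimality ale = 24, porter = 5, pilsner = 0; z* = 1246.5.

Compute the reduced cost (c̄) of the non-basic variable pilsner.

Check each constraint at x*: water 106/106 (tight); fermentation 49/70 (slack 21); bottling 39/39 (tight).
Since fermentation is not tight, its dual is 0.
From A_Bᵀ y = c: 4·y_water + 1·y_bottling = 43.5; 2·y_water + 3·y_bottling = 40.5.
This yields shadow prices y_water = 9, y_bottling = 7.5.
Reduced cost of pilsner: c₃ − yᵀa₃ = 40 − (9·1 + 7.5·5) = 40 − 46.5 = -6.5.

-6.5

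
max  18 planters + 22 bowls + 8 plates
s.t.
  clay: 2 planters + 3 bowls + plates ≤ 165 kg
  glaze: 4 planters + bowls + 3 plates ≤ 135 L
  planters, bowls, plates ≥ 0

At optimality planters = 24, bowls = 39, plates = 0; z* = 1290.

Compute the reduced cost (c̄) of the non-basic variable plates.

At the optimum: clay uses 165 of 165 (binding); glaze uses 135 of 135 (binding).
The binding rows give the dual system: 2·y_clay + 4·y_glaze = 18 and 3·y_clay + 1·y_glaze = 22.
Solving: y_clay = 7, y_glaze = 1.
Reduced cost of plates: c₃ − yᵀa₃ = 8 − (7·1 + 1·3) = 8 − 10 = -2.

-2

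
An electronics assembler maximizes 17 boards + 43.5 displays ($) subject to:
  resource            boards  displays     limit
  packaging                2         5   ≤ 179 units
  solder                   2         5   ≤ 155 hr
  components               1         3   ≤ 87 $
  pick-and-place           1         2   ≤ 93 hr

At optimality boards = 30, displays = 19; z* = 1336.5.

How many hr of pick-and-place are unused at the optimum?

25

pick-and-place used = 1·30 + 2·19 = 68; slack = 93 − 68 = 25.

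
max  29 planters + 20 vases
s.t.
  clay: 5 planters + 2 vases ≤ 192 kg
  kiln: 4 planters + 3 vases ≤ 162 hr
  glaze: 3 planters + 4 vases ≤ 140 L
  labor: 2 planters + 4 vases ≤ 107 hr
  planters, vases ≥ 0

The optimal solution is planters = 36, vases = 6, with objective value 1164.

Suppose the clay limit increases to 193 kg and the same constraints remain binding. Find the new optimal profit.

Check each constraint at x*: clay 192/192 (tight); kiln 162/162 (tight); glaze 132/140 (slack 8); labor 96/107 (slack 11).
By complementary slackness, y = 0 for the non-binding constraints.
Dual feasibility on the basic columns requires 5·y_clay + 4·y_kiln = 29, 2·y_clay + 3·y_kiln = 20.
→ y_clay = 1 and y_kiln = 6.
Δz = y_clay·Δb = 1 × (1) = 1, so new z* = 1164 + 1 = 1165.

1165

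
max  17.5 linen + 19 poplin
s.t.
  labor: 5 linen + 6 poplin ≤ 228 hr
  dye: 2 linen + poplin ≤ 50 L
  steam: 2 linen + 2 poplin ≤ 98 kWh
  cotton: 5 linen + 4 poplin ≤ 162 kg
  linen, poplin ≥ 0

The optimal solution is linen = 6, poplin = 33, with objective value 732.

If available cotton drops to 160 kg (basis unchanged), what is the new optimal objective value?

730

Check each constraint at x*: labor 228/228 (tight); dye 45/50 (slack 5); steam 78/98 (slack 20); cotton 162/162 (tight).
By complementary slackness, y = 0 for the non-binding constraints.
From A_Bᵀ y = c: 5·y_labor + 5·y_cotton = 17.5; 6·y_labor + 4·y_cotton = 19.
Solving: y_labor = 2.5, y_cotton = 1.
Δz = y_cotton·Δb = 1 × (-2) = -2, so new z* = 732 − 2 = 730.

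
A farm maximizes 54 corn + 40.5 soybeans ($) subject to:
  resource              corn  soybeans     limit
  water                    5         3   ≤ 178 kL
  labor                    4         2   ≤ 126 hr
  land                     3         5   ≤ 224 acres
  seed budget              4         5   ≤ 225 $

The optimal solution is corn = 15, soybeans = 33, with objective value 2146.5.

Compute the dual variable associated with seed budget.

4.5

Check each constraint at x*: water 174/178 (slack 4); labor 126/126 (tight); land 210/224 (slack 14); seed budget 225/225 (tight).
Since water, land are not tight, their duals are 0.
Dual feasibility on the basic columns requires 4·y_labor + 4·y_seed budget = 54, 2·y_labor + 5·y_seed budget = 40.5.
This yields shadow prices y_labor = 9, y_seed budget = 4.5.
Shadow price of seed budget = 4.5.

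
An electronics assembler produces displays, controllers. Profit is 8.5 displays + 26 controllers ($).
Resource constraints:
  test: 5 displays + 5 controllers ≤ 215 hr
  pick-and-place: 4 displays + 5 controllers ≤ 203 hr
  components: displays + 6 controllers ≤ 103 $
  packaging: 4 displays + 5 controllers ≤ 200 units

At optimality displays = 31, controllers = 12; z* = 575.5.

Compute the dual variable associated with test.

At the optimum: test uses 215 of 215 (binding); pick-and-place uses 184 of 203 (slack = 19); components uses 103 of 103 (binding); packaging uses 184 of 200 (slack = 16).
Since pick-and-place, packaging are not tight, their duals are 0.
Dual feasibility on the basic columns requires 5·y_test + 1·y_components = 8.5, 5·y_test + 6·y_components = 26.
→ y_test = 1 and y_components = 3.5.
Shadow price of test = 1.

1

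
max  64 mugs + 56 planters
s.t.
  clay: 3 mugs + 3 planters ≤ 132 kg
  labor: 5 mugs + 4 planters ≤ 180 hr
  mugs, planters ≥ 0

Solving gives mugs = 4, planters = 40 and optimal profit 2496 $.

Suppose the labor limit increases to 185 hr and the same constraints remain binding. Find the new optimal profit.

2536

Both clay and labor are binding at x*.
The binding rows give the dual system: 3·y_clay + 5·y_labor = 64 and 3·y_clay + 4·y_labor = 56.
Solving: y_clay = 8, y_labor = 8.
Δz = y_labor·Δb = 8 × (5) = 40, so new z* = 2496 + 40 = 2536.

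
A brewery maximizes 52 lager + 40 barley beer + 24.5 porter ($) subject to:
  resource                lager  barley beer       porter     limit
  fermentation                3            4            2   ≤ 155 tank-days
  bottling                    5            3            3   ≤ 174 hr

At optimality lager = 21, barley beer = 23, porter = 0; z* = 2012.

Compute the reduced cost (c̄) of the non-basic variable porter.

-7.5

At the optimum: fermentation uses 155 of 155 (binding); bottling uses 174 of 174 (binding).
Dual feasibility on the basic columns requires 3·y_fermentation + 5·y_bottling = 52, 4·y_fermentation + 3·y_bottling = 40.
→ y_fermentation = 4 and y_bottling = 8.
Reduced cost of porter: c₃ − yᵀa₃ = 24.5 − (4·2 + 8·3) = 24.5 − 32 = -7.5.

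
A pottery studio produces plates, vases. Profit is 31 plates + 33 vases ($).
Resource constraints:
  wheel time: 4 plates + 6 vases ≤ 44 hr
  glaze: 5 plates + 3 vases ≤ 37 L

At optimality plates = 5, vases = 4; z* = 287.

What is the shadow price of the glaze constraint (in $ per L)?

Both wheel time and glaze are binding at x*.
From A_Bᵀ y = c: 4·y_wheel time + 5·y_glaze = 31; 6·y_wheel time + 3·y_glaze = 33.
Solving: y_wheel time = 4, y_glaze = 3.
Shadow price of glaze = 3.

3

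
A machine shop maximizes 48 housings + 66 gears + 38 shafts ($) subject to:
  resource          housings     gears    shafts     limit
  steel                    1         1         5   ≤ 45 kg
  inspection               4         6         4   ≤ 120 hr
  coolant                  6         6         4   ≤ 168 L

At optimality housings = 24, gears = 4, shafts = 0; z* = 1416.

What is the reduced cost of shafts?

Check each constraint at x*: steel 28/45 (slack 17); inspection 120/120 (tight); coolant 168/168 (tight).
By complementary slackness, y = 0 for the non-binding constraint.
From A_Bᵀ y = c: 4·y_inspection + 6·y_coolant = 48; 6·y_inspection + 6·y_coolant = 66.
→ y_inspection = 9 and y_coolant = 2.
Reduced cost of shafts: c₃ − yᵀa₃ = 38 − (9·4 + 2·4) = 38 − 44 = -6.

-6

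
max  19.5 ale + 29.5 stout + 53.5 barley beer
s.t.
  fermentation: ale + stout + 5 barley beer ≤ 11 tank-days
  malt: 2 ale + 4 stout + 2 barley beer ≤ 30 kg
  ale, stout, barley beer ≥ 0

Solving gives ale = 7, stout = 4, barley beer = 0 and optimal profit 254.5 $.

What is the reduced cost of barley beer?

Both fermentation and malt are binding at x*.
The binding rows give the dual system: 1·y_fermentation + 2·y_malt = 19.5 and 1·y_fermentation + 4·y_malt = 29.5.
This yields shadow prices y_fermentation = 9.5, y_malt = 5.
Reduced cost of barley beer: c₃ − yᵀa₃ = 53.5 − (9.5·5 + 5·2) = 53.5 − 57.5 = -4.

-4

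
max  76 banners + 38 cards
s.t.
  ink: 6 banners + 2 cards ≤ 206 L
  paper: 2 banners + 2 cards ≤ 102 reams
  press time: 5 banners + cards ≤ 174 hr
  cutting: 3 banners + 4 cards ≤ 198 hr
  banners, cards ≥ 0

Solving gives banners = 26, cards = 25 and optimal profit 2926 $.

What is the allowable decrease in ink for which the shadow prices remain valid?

80

Binding constraints: ink, paper. The basis is B = [[6,2],[2,2]] with det 8.
Per unit decrease in ink, x* moves by d = (-0.25, 0.25).
The basis stays optimal until cutting becomes binding; allowable decrease = 80 L.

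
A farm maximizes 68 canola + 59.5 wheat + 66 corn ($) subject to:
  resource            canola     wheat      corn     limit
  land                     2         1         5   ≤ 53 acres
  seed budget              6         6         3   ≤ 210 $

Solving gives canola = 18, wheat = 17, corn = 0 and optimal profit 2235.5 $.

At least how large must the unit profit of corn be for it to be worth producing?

68

At the optimum: land uses 53 of 53 (binding); seed budget uses 210 of 210 (binding).
The binding rows give the dual system: 2·y_land + 6·y_seed budget = 68 and 1·y_land + 6·y_seed budget = 59.5.
→ y_land = 8.5 and y_seed budget = 8.5.
corn enters the basis when its profit ≥ yᵀa₃ = 8.5·5 + 8.5·3 = 68.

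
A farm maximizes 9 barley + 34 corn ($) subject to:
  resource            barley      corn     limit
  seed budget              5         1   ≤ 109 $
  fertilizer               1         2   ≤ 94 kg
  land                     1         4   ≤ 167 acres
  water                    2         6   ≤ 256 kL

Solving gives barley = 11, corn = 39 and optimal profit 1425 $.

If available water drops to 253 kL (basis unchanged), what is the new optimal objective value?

1422

Check each constraint at x*: seed budget 94/109 (slack 15); fertilizer 89/94 (slack 5); land 167/167 (tight); water 256/256 (tight).
By complementary slackness, y = 0 for the non-binding constraints.
From A_Bᵀ y = c: 1·y_land + 2·y_water = 9; 4·y_land + 6·y_water = 34.
→ y_land = 7 and y_water = 1.
Δz = y_water·Δb = 1 × (-3) = -3, so new z* = 1425 − 3 = 1422.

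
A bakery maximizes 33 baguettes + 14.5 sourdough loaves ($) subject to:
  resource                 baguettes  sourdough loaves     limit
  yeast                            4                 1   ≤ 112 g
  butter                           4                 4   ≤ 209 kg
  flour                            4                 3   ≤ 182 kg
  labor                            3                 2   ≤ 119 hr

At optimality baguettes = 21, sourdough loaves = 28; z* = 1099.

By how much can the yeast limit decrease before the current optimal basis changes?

Binding constraints: yeast, labor. The basis is B = [[4,1],[3,2]] with det 5.
Per unit decrease in yeast, x* moves by d = (-0.4, 0.6).
The basis stays optimal until butter becomes binding; allowable decrease = 16.25 g.

16.25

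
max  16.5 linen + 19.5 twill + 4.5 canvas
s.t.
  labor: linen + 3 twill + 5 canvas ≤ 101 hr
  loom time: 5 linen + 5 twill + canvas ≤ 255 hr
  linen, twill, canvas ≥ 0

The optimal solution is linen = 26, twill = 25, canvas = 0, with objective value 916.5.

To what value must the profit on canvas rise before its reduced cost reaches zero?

10.5

Check each constraint at x*: labor 101/101 (tight); loom time 255/255 (tight).
The binding rows give the dual system: 1·y_labor + 5·y_loom time = 16.5 and 3·y_labor + 5·y_loom time = 19.5.
Solving: y_labor = 1.5, y_loom time = 3.
canvas enters the basis when its profit ≥ yᵀa₃ = 1.5·5 + 3·1 = 10.5.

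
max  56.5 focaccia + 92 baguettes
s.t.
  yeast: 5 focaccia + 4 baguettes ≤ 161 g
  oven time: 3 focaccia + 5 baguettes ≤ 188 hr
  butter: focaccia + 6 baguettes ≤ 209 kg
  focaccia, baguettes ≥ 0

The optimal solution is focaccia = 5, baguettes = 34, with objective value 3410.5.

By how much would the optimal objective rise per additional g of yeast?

9.5

Check each constraint at x*: yeast 161/161 (tight); oven time 185/188 (slack 3); butter 209/209 (tight).
By complementary slackness, y = 0 for the non-binding constraint.
From A_Bᵀ y = c: 5·y_yeast + 1·y_butter = 56.5; 4·y_yeast + 6·y_butter = 92.
This yields shadow prices y_yeast = 9.5, y_butter = 9.
Shadow price of yeast = 9.5.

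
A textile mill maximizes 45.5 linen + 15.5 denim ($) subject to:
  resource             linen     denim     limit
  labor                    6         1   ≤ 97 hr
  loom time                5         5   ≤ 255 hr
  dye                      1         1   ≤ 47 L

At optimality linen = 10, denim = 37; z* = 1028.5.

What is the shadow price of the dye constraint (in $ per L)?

At the optimum: labor uses 97 of 97 (binding); loom time uses 235 of 255 (slack = 20); dye uses 47 of 47 (binding).
By complementary slackness, y = 0 for the non-binding constraint.
The binding rows give the dual system: 6·y_labor + 1·y_dye = 45.5 and 1·y_labor + 1·y_dye = 15.5.
Solving: y_labor = 6, y_dye = 9.5.
Shadow price of dye = 9.5.

9.5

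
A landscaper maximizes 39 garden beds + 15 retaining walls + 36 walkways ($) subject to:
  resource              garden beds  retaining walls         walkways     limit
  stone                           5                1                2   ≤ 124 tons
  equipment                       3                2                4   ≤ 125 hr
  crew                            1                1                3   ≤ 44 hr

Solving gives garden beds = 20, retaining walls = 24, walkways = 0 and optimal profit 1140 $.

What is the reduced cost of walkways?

Check each constraint at x*: stone 124/124 (tight); equipment 108/125 (slack 17); crew 44/44 (tight).
Since equipment is not tight, its dual is 0.
From A_Bᵀ y = c: 5·y_stone + 1·y_crew = 39; 1·y_stone + 1·y_crew = 15.
Solving: y_stone = 6, y_crew = 9.
Reduced cost of walkways: c₃ − yᵀa₃ = 36 − (6·2 + 9·3) = 36 − 39 = -3.

-3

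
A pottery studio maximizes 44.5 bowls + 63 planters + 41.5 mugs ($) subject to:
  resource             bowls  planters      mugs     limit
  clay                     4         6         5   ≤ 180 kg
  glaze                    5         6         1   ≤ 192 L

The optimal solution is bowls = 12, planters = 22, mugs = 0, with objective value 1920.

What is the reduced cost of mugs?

Check each constraint at x*: clay 180/180 (tight); glaze 192/192 (tight).
Dual feasibility on the basic columns requires 4·y_clay + 5·y_glaze = 44.5, 6·y_clay + 6·y_glaze = 63.
Solving: y_clay = 8, y_glaze = 2.5.
Reduced cost of mugs: c₃ − yᵀa₃ = 41.5 − (8·5 + 2.5·1) = 41.5 − 42.5 = -1.

-1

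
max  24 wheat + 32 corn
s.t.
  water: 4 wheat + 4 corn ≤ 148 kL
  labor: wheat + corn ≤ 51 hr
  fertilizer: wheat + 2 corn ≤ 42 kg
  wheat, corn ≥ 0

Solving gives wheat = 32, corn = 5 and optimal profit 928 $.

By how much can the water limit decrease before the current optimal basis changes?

64

Binding constraints: water, fertilizer. The basis is B = [[4,4],[1,2]] with det 4.
Per unit decrease in water, x* moves by d = (-0.5, 0.25).
The basis stays optimal until wheat reaches 0; allowable decrease = 64 kL.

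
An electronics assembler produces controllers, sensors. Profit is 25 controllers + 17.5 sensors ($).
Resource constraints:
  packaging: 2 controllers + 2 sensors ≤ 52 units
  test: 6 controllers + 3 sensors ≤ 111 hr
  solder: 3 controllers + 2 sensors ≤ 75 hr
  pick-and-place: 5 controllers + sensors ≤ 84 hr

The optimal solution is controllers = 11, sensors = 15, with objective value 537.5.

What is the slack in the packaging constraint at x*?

0

packaging used = 2·11 + 2·15 = 52; slack = 52 − 52 = 0.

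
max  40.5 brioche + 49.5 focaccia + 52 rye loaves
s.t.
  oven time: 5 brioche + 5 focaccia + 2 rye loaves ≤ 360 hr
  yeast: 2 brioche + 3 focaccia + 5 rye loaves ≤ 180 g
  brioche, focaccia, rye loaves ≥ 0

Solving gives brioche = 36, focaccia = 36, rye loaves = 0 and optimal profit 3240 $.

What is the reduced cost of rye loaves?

-2

Check each constraint at x*: oven time 360/360 (tight); yeast 180/180 (tight).
From A_Bᵀ y = c: 5·y_oven time + 2·y_yeast = 40.5; 5·y_oven time + 3·y_yeast = 49.5.
This yields shadow prices y_oven time = 4.5, y_yeast = 9.
Reduced cost of rye loaves: c₃ − yᵀa₃ = 52 − (4.5·2 + 9·5) = 52 − 54 = -2.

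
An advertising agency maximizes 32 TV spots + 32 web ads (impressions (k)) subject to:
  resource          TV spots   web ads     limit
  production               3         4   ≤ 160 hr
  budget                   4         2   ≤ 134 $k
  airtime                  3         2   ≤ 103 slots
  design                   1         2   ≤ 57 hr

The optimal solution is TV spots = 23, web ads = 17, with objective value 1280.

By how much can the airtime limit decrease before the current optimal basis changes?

Binding constraints: airtime, design. The basis is B = [[3,2],[1,2]] with det 4.
Per unit decrease in airtime, x* moves by d = (-0.5, 0.25).
The basis stays optimal until TV spots reaches 0; allowable decrease = 46 slots.

46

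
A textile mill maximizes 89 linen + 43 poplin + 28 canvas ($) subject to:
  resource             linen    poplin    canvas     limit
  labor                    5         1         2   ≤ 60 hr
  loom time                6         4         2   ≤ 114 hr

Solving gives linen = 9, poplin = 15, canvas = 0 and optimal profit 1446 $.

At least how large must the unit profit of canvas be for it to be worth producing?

32

Check each constraint at x*: labor 60/60 (tight); loom time 114/114 (tight).
From A_Bᵀ y = c: 5·y_labor + 6·y_loom time = 89; 1·y_labor + 4·y_loom time = 43.
This yields shadow prices y_labor = 7, y_loom time = 9.
canvas enters the basis when its profit ≥ yᵀa₃ = 7·2 + 9·2 = 32.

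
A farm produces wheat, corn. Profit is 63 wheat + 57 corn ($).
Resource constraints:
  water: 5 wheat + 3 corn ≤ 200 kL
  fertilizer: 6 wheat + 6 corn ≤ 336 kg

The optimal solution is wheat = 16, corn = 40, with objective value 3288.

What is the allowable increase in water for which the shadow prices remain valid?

Binding constraints: water, fertilizer. The basis is B = [[5,3],[6,6]] with det 12.
Per unit increase in water, x* moves by d = (0.5, -0.5).
The basis stays optimal until corn reaches 0; allowable increase = 80 kL.

80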